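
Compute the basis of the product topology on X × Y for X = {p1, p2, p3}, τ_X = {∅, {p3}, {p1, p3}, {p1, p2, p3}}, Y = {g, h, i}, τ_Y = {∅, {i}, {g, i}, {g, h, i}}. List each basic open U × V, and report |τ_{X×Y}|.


Basis B = {∅ × ∅, {p3} × {i}, {p1, p3} × {i}, {p3} × {g, i}, {p1, p2, p3} × {i}, {p3} × {g, h, i}, {p1, p3} × {g, i}, {p1, p3} × {g, h, i}, {p1, p2, p3} × {g, i}, {p1, p2, p3} × {g, h, i}}; |τ_{X×Y}| = 20.

Enumerate products U × V with U ∈ τ_X, V ∈ τ_Y (deduplicated):
  ∅ × ∅ = {} (∅)
  {p3} × {i} = {(p3,i)}
  {p1, p3} × {i} = {(p1,i), (p3,i)}
  {p3} × {g, i} = {(p3,g), (p3,i)}
  {p1, p2, p3} × {i} = {(p1,i), (p2,i), (p3,i)}
  {p3} × {g, h, i} = {(p3,g), (p3,h), (p3,i)}
  {p1, p3} × {g, i} = {(p1,g), (p1,i), (p3,g), (p3,i)}
  {p1, p3} × {g, h, i} = {(p1,g), (p1,h), (p1,i), (p3,g), (p3,h), (p3,i)}
  {p1, p2, p3} × {g, i} = {(p1,g), (p1,i), (p2,g), (p2,i), (p3,g), (p3,i)}
  {p1, p2, p3} × {g, h, i} = {(p1,g), (p1,h), (p1,i), (p2,g), (p2,h), (p2,i), (p3,g), (p3,h), (p3,i)}
These 10 distinct sets form the basis B.
Close under arbitrary unions to get τ_{X×Y}; counting gives |τ_{X×Y}| = 20.


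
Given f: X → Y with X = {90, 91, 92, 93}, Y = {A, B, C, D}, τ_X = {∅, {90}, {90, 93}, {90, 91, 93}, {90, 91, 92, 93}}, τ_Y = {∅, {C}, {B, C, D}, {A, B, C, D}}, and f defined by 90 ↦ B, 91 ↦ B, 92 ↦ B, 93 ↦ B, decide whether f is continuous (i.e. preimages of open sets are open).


f IS continuous.

Compute f^{-1}(U) for each U ∈ τ_Y:
  U = ∅: f^{-1}(U) = ∅ ∈ τ_X ✓.
  U = {C}: f^{-1}(U) = ∅ ∈ τ_X ✓.
  U = {B, C, D}: f^{-1}(U) = {90, 91, 92, 93} ∈ τ_X ✓.
  U = {A, B, C, D}: f^{-1}(U) = {90, 91, 92, 93} ∈ τ_X ✓.
Every preimage lies in τ_X, so f IS continuous.


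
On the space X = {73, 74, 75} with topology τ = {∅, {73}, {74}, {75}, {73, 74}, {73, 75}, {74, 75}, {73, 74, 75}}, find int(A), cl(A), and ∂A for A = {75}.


int(A) = {75}, cl(A) = {75}, ∂A = ∅.

Closed sets in (X, τ) are complements of opens:
  closed(X, τ) = {∅, {73}, {74}, {75}, {73, 74}, {73, 75}, {74, 75}, {73, 74, 75}}.
int(A) = ⋃ {U ∈ τ : U ⊆ A}. Opens contained in A: ∅, {75}.
Taking the union of these: int(A) = {75}.
cl(A) = ⋂ {C closed : A ⊆ C}. Closed sets containing A: {75}, {73, 75}, {74, 75}, {73, 74, 75}.
Intersecting these: cl(A) = {75}.
∂A = cl(A) ∖ int(A) = {75} ∖ {75} = ∅.


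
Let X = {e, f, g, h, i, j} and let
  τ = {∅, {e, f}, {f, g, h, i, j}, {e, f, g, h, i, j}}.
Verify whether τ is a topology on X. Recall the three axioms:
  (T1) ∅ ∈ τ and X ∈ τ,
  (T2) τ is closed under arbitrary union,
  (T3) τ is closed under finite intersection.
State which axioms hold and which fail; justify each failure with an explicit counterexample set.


τ is NOT a topology on X.

Axiom (T1): ∅ ∈ τ? Yes; X ∈ τ? Yes.
Axiom (T2/T3): check pairwise unions and intersections of members of τ.
Counterexample for (T3): {e, f} ∩ {f, g, h, i, j} = {f} ∉ τ. Therefore τ is NOT a topology.


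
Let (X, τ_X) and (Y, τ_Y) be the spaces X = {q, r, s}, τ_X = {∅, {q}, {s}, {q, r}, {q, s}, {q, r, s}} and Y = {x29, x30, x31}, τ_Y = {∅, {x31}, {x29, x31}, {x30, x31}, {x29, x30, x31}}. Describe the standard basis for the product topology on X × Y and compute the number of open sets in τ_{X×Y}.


Basis B = {∅ × ∅, {q} × {x31}, {s} × {x31}, {q} × {x29, x31}, {q} × {x30, x31}, {q, r} × {x31}, {q, s} × {x31}, {s} × {x29, x31}, {s} × {x30, x31}, {q} × {x29, x30, x31}, {q, r, s} × {x31}, {s} × {x29, x30, x31}, {q, r} × {x29, x31}, {q, s} × {x29, x31}, {q, r} × {x30, x31}, {q, s} × {x30, x31}, {q, r} × {x29, x30, x31}, {q, s} × {x29, x30, x31}, {q, r, s} × {x29, x31}, {q, r, s} × {x30, x31}, {q, r, s} × {x29, x30, x31}}; |τ_{X×Y}| = 70.

Enumerate products U × V with U ∈ τ_X, V ∈ τ_Y (deduplicated):
  ∅ × ∅ = {} (∅)
  {q} × {x31} = {(q,x31)}
  {s} × {x31} = {(s,x31)}
  {q} × {x29, x31} = {(q,x29), (q,x31)}
  {q} × {x30, x31} = {(q,x30), (q,x31)}
  {q, r} × {x31} = {(q,x31), (r,x31)}
  {q, s} × {x31} = {(q,x31), (s,x31)}
  {s} × {x29, x31} = {(s,x29), (s,x31)}
  {s} × {x30, x31} = {(s,x30), (s,x31)}
  {q} × {x29, x30, x31} = {(q,x29), (q,x30), (q,x31)}
  {q, r, s} × {x31} = {(q,x31), (r,x31), (s,x31)}
  {s} × {x29, x30, x31} = {(s,x29), (s,x30), (s,x31)}
  {q, r} × {x29, x31} = {(q,x29), (q,x31), (r,x29), (r,x31)}
  {q, s} × {x29, x31} = {(q,x29), (q,x31), (s,x29), (s,x31)}
  {q, r} × {x30, x31} = {(q,x30), (q,x31), (r,x30), (r,x31)}
  {q, s} × {x30, x31} = {(q,x30), (q,x31), (s,x30), (s,x31)}
  {q, r} × {x29, x30, x31} = {(q,x29), (q,x30), (q,x31), (r,x29), (r,x30), (r,x31)}
  {q, s} × {x29, x30, x31} = {(q,x29), (q,x30), (q,x31), (s,x29), (s,x30), (s,x31)}
  {q, r, s} × {x29, x31} = {(q,x29), (q,x31), (r,x29), (r,x31), (s,x29), (s,x31)}
  {q, r, s} × {x30, x31} = {(q,x30), (q,x31), (r,x30), (r,x31), (s,x30), (s,x31)}
  {q, r, s} × {x29, x30, x31} = {(q,x29), (q,x30), (q,x31), (r,x29), (r,x30), (r,x31), (s,x29), (s,x30), (s,x31)}
These 21 distinct sets form the basis B.
Close under arbitrary unions to get τ_{X×Y}; counting gives |τ_{X×Y}| = 70.


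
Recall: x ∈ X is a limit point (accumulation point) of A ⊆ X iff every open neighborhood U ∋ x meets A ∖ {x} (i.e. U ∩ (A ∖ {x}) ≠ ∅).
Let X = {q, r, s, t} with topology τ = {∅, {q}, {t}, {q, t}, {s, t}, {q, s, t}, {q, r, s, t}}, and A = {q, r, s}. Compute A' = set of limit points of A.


A' = {r}

For each x ∈ X, list the open sets U ∈ τ with x ∈ U, then check whether U ∩ (A ∖ {x}) ≠ ∅ for every such U.
  x = q: open {q} ∋ x has {q} ∩ (A ∖ {q}) = ∅, so x is NOT a limit point.
  x = r: opens ∋ x are {q, r, s, t}; each meets A ∖ {r}, so x IS a limit point.
  x = s: open {s, t} ∋ x has {s, t} ∩ (A ∖ {s}) = ∅, so x is NOT a limit point.
  x = t: open {t} ∋ x has {t} ∩ (A ∖ {t}) = ∅, so x is NOT a limit point.
Collecting: A' = {r}.


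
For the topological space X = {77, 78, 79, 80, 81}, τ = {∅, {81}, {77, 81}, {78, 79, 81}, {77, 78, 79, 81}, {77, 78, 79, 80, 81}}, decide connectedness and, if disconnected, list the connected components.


(X, τ) is connected.

Find clopen sets (U ∈ τ with X ∖ U ∈ τ):
  U = ∅, X ∖ U = {77, 78, 79, 80, 81} — both open, so U is clopen.
  U = {77, 78, 79, 80, 81}, X ∖ U = ∅ — both open, so U is clopen.
Only trivial clopens (∅ and X) exist, so (X, τ) is connected.
Compute connected components by grouping points that agree on all clopens:
  component: {77, 78, 79, 80, 81}


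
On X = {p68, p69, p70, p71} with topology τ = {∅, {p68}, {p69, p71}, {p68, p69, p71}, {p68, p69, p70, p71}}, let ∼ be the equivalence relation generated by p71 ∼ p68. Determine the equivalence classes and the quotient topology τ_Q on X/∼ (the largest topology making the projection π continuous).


X/∼ = {[p68=p71], [p69], [p70]}; |τ_Q| = 3.

Equivalence classes: [p68=p71], [p69], [p70].
Quotient map π: X → X/∼ sends p68 ↦ [p68=p71], p69 ↦ [p69], p70 ↦ [p70], p71 ↦ [p68=p71].
For each subset V ⊆ X/∼, compute π^{-1}(V) ⊆ X and check whether π^{-1}(V) ∈ τ. V is open in τ_Q iff π^{-1}(V) ∈ τ.
  V = {}: π^{-1}(V) = ∅ ∈ τ ✓.
  V = {[p68=p71]}: π^{-1}(V) = {p68, p71} ∉ τ ✗.
  V = {[p69]}: π^{-1}(V) = {p69} ∉ τ ✗.
  V = {[p68=p71], [p69]}: π^{-1}(V) = {p68, p69, p71} ∈ τ ✓.
  V = {[p70]}: π^{-1}(V) = {p70} ∉ τ ✗.
  V = {[p68=p71], [p70]}: π^{-1}(V) = {p68, p70, p71} ∉ τ ✗.
  V = {[p69], [p70]}: π^{-1}(V) = {p69, p70} ∉ τ ✗.
  V = {[p68=p71], [p69], [p70]}: π^{-1}(V) = {p68, p69, p70, p71} ∈ τ ✓.
Open sets in the quotient: τ_Q = {{}, {[p68=p71], [p69]}, {[p68=p71], [p69], [p70]}} (3 elements).


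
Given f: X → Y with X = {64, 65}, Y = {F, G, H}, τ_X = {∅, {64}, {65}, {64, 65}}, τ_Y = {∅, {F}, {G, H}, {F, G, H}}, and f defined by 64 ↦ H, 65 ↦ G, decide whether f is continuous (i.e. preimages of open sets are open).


f IS continuous.

Compute f^{-1}(U) for each U ∈ τ_Y:
  U = ∅: f^{-1}(U) = ∅ ∈ τ_X ✓.
  U = {F}: f^{-1}(U) = ∅ ∈ τ_X ✓.
  U = {G, H}: f^{-1}(U) = {64, 65} ∈ τ_X ✓.
  U = {F, G, H}: f^{-1}(U) = {64, 65} ∈ τ_X ✓.
Every preimage lies in τ_X, so f IS continuous.


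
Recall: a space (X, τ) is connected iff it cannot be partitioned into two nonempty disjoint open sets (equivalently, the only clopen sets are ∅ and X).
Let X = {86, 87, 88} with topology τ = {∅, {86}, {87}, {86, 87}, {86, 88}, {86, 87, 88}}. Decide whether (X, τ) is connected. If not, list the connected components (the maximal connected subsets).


(X, τ) is disconnected; components = [{87}, {86, 88}].

Find clopen sets (U ∈ τ with X ∖ U ∈ τ):
  U = ∅, X ∖ U = {86, 87, 88} — both open, so U is clopen.
  U = {87}, X ∖ U = {86, 88} — both open, so U is clopen.
  U = {86, 88}, X ∖ U = {87} — both open, so U is clopen.
  U = {86, 87, 88}, X ∖ U = ∅ — both open, so U is clopen.
Nontrivial clopen(s) exist: e.g. {86, 88}. So (X, τ) is disconnected.
Compute connected components by grouping points that agree on all clopens:
  component: {87}
  component: {86, 88}


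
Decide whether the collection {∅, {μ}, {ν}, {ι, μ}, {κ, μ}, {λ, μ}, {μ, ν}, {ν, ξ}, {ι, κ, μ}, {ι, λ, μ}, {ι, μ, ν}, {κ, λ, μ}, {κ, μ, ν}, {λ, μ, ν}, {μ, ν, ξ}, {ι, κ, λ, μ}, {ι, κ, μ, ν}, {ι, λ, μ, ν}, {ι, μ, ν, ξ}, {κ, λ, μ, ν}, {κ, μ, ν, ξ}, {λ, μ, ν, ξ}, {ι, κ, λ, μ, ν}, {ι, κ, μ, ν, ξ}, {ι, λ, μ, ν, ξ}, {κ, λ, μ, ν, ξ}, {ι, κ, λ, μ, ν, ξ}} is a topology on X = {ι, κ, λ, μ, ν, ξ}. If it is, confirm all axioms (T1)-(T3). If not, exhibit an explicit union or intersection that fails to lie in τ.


τ IS a topology on X.

Axiom (T1): ∅ ∈ τ? Yes; X ∈ τ? Yes.
Axiom (T2/T3): check pairwise unions and intersections of members of τ.
All pairwise intersections and unions checked — each lies in τ. Therefore τ satisfies (T1), (T2), (T3): it IS a topology on X.


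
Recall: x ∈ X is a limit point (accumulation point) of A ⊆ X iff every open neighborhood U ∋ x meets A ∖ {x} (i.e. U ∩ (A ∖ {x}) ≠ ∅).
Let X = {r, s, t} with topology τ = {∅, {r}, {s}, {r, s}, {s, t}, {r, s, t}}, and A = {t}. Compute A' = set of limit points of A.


A' = ∅

For each x ∈ X, list the open sets U ∈ τ with x ∈ U, then check whether U ∩ (A ∖ {x}) ≠ ∅ for every such U.
  x = r: open {r} ∋ x has {r} ∩ (A ∖ {r}) = ∅, so x is NOT a limit point.
  x = s: open {s} ∋ x has {s} ∩ (A ∖ {s}) = ∅, so x is NOT a limit point.
  x = t: open {s, t} ∋ x has {s, t} ∩ (A ∖ {t}) = ∅, so x is NOT a limit point.
Collecting: A' = ∅.


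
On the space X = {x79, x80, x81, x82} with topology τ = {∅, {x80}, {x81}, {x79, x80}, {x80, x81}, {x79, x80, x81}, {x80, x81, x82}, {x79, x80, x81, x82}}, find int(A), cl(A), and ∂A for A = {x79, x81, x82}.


int(A) = {x81}, cl(A) = {x79, x81, x82}, ∂A = {x79, x82}.

Closed sets in (X, τ) are complements of opens:
  closed(X, τ) = {∅, {x79}, {x82}, {x79, x82}, {x81, x82}, {x79, x80, x82}, {x79, x81, x82}, {x79, x80, x81, x82}}.
int(A) = ⋃ {U ∈ τ : U ⊆ A}. Opens contained in A: ∅, {x81}.
Taking the union of these: int(A) = {x81}.
cl(A) = ⋂ {C closed : A ⊆ C}. Closed sets containing A: {x79, x81, x82}, {x79, x80, x81, x82}.
Intersecting these: cl(A) = {x79, x81, x82}.
∂A = cl(A) ∖ int(A) = {x79, x81, x82} ∖ {x81} = {x79, x82}.


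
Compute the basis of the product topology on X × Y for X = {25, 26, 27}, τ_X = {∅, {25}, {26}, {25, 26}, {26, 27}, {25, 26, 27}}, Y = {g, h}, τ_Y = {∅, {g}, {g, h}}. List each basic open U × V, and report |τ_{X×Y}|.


Basis B = {∅ × ∅, {25} × {g}, {26} × {g}, {25} × {g, h}, {25, 26} × {g}, {26} × {g, h}, {26, 27} × {g}, {25, 26, 27} × {g}, {25, 26} × {g, h}, {26, 27} × {g, h}, {25, 26, 27} × {g, h}}; |τ_{X×Y}| = 18.

Enumerate products U × V with U ∈ τ_X, V ∈ τ_Y (deduplicated):
  ∅ × ∅ = {} (∅)
  {25} × {g} = {(25,g)}
  {26} × {g} = {(26,g)}
  {25} × {g, h} = {(25,g), (25,h)}
  {25, 26} × {g} = {(25,g), (26,g)}
  {26} × {g, h} = {(26,g), (26,h)}
  {26, 27} × {g} = {(26,g), (27,g)}
  {25, 26, 27} × {g} = {(25,g), (26,g), (27,g)}
  {25, 26} × {g, h} = {(25,g), (25,h), (26,g), (26,h)}
  {26, 27} × {g, h} = {(26,g), (26,h), (27,g), (27,h)}
  {25, 26, 27} × {g, h} = {(25,g), (25,h), (26,g), (26,h), (27,g), (27,h)}
These 11 distinct sets form the basis B.
Close under arbitrary unions to get τ_{X×Y}; counting gives |τ_{X×Y}| = 18.


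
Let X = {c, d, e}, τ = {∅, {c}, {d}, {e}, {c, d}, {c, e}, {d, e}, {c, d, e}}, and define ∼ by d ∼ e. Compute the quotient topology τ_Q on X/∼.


X/∼ = {[c], [d=e]}; |τ_Q| = 4.

Equivalence classes: [c], [d=e].
Quotient map π: X → X/∼ sends c ↦ [c], d ↦ [d=e], e ↦ [d=e].
For each subset V ⊆ X/∼, compute π^{-1}(V) ⊆ X and check whether π^{-1}(V) ∈ τ. V is open in τ_Q iff π^{-1}(V) ∈ τ.
  V = {}: π^{-1}(V) = ∅ ∈ τ ✓.
  V = {[c]}: π^{-1}(V) = {c} ∈ τ ✓.
  V = {[d=e]}: π^{-1}(V) = {d, e} ∈ τ ✓.
  V = {[c], [d=e]}: π^{-1}(V) = {c, d, e} ∈ τ ✓.
Open sets in the quotient: τ_Q = {{}, {[c]}, {[d=e]}, {[c], [d=e]}} (4 elements).


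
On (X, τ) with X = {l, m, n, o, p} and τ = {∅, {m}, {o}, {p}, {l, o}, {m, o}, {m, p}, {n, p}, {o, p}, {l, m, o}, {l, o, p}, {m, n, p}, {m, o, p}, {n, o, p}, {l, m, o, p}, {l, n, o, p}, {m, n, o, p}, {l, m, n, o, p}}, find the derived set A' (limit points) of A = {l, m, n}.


A' = ∅

For each x ∈ X, list the open sets U ∈ τ with x ∈ U, then check whether U ∩ (A ∖ {x}) ≠ ∅ for every such U.
  x = l: open {l, o} ∋ x has {l, o} ∩ (A ∖ {l}) = ∅, so x is NOT a limit point.
  x = m: open {m} ∋ x has {m} ∩ (A ∖ {m}) = ∅, so x is NOT a limit point.
  x = n: open {n, p} ∋ x has {n, p} ∩ (A ∖ {n}) = ∅, so x is NOT a limit point.
  x = o: open {o} ∋ x has {o} ∩ (A ∖ {o}) = ∅, so x is NOT a limit point.
  x = p: open {p} ∋ x has {p} ∩ (A ∖ {p}) = ∅, so x is NOT a limit point.
Collecting: A' = ∅.


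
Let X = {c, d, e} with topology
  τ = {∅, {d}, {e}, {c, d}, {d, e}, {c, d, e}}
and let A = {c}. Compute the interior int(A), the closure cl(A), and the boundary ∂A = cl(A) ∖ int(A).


int(A) = ∅, cl(A) = {c}, ∂A = {c}.

Closed sets in (X, τ) are complements of opens:
  closed(X, τ) = {∅, {c}, {e}, {c, d}, {c, e}, {c, d, e}}.
int(A) = ⋃ {U ∈ τ : U ⊆ A}. Opens contained in A: ∅.
Taking the union of these: int(A) = ∅.
cl(A) = ⋂ {C closed : A ⊆ C}. Closed sets containing A: {c}, {c, d}, {c, e}, {c, d, e}.
Intersecting these: cl(A) = {c}.
∂A = cl(A) ∖ int(A) = {c} ∖ ∅ = {c}.


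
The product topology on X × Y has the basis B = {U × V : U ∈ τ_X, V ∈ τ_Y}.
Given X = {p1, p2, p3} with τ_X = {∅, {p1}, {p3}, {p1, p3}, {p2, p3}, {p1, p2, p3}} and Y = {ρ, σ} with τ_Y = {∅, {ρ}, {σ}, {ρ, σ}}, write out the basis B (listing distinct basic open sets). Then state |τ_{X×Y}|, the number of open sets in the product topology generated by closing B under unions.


Basis B = {∅ × ∅, {p1} × {ρ}, {p1} × {σ}, {p3} × {ρ}, {p3} × {σ}, {p1} × {ρ, σ}, {p1, p3} × {ρ}, {p1, p3} × {σ}, {p2, p3} × {ρ}, {p2, p3} × {σ}, {p3} × {ρ, σ}, {p1, p2, p3} × {ρ}, {p1, p2, p3} × {σ}, {p1, p3} × {ρ, σ}, {p2, p3} × {ρ, σ}, {p1, p2, p3} × {ρ, σ}}; |τ_{X×Y}| = 36.

Enumerate products U × V with U ∈ τ_X, V ∈ τ_Y (deduplicated):
  ∅ × ∅ = {} (∅)
  {p1} × {ρ} = {(p1,ρ)}
  {p1} × {σ} = {(p1,σ)}
  {p3} × {ρ} = {(p3,ρ)}
  {p3} × {σ} = {(p3,σ)}
  {p1} × {ρ, σ} = {(p1,ρ), (p1,σ)}
  {p1, p3} × {ρ} = {(p1,ρ), (p3,ρ)}
  {p1, p3} × {σ} = {(p1,σ), (p3,σ)}
  {p2, p3} × {ρ} = {(p2,ρ), (p3,ρ)}
  {p2, p3} × {σ} = {(p2,σ), (p3,σ)}
  {p3} × {ρ, σ} = {(p3,ρ), (p3,σ)}
  {p1, p2, p3} × {ρ} = {(p1,ρ), (p2,ρ), (p3,ρ)}
  {p1, p2, p3} × {σ} = {(p1,σ), (p2,σ), (p3,σ)}
  {p1, p3} × {ρ, σ} = {(p1,ρ), (p1,σ), (p3,ρ), (p3,σ)}
  {p2, p3} × {ρ, σ} = {(p2,ρ), (p2,σ), (p3,ρ), (p3,σ)}
  {p1, p2, p3} × {ρ, σ} = {(p1,ρ), (p1,σ), (p2,ρ), (p2,σ), (p3,ρ), (p3,σ)}
These 16 distinct sets form the basis B.
Close under arbitrary unions to get τ_{X×Y}; counting gives |τ_{X×Y}| = 36.


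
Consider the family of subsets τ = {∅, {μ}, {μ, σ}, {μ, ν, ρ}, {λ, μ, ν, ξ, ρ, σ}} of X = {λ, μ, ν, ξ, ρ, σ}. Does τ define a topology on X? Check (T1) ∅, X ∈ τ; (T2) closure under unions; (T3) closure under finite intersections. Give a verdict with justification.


τ is NOT a topology on X.

Axiom (T1): ∅ ∈ τ? Yes; X ∈ τ? Yes.
Axiom (T2/T3): check pairwise unions and intersections of members of τ.
Counterexample for (T2): {μ, σ} ∪ {μ, ν, ρ} = {μ, ν, ρ, σ} ∉ τ. Therefore τ is NOT a topology.


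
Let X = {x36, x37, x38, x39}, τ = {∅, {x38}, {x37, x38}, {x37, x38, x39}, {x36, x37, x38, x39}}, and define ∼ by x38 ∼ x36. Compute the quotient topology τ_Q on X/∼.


X/∼ = {[x36=x38], [x37], [x39]}; |τ_Q| = 2.

Equivalence classes: [x36=x38], [x37], [x39].
Quotient map π: X → X/∼ sends x36 ↦ [x36=x38], x37 ↦ [x37], x38 ↦ [x36=x38], x39 ↦ [x39].
For each subset V ⊆ X/∼, compute π^{-1}(V) ⊆ X and check whether π^{-1}(V) ∈ τ. V is open in τ_Q iff π^{-1}(V) ∈ τ.
  V = {}: π^{-1}(V) = ∅ ∈ τ ✓.
  V = {[x36=x38]}: π^{-1}(V) = {x36, x38} ∉ τ ✗.
  V = {[x37]}: π^{-1}(V) = {x37} ∉ τ ✗.
  V = {[x36=x38], [x37]}: π^{-1}(V) = {x36, x37, x38} ∉ τ ✗.
  V = {[x39]}: π^{-1}(V) = {x39} ∉ τ ✗.
  V = {[x36=x38], [x39]}: π^{-1}(V) = {x36, x38, x39} ∉ τ ✗.
  V = {[x37], [x39]}: π^{-1}(V) = {x37, x39} ∉ τ ✗.
  V = {[x36=x38], [x37], [x39]}: π^{-1}(V) = {x36, x37, x38, x39} ∈ τ ✓.
Open sets in the quotient: τ_Q = {{}, {[x36=x38], [x37], [x39]}} (2 elements).


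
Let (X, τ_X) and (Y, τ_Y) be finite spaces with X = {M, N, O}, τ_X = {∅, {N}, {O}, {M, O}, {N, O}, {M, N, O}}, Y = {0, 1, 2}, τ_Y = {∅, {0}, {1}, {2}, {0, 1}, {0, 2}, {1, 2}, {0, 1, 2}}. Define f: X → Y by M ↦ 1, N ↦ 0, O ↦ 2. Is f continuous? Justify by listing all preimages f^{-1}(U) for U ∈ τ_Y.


f is NOT continuous.

Compute f^{-1}(U) for each U ∈ τ_Y:
  U = ∅: f^{-1}(U) = ∅ ∈ τ_X ✓.
  U = {0}: f^{-1}(U) = {N} ∈ τ_X ✓.
  U = {1}: f^{-1}(U) = {M} ∉ τ_X ✗.
  U = {2}: f^{-1}(U) = {O} ∈ τ_X ✓.
  U = {0, 1}: f^{-1}(U) = {M, N} ∉ τ_X ✗.
  U = {0, 2}: f^{-1}(U) = {N, O} ∈ τ_X ✓.
  U = {1, 2}: f^{-1}(U) = {M, O} ∈ τ_X ✓.
  U = {0, 1, 2}: f^{-1}(U) = {M, N, O} ∈ τ_X ✓.
Found U = {1} with f^{-1}(U) = {M} not in τ_X. Therefore f is NOT continuous.


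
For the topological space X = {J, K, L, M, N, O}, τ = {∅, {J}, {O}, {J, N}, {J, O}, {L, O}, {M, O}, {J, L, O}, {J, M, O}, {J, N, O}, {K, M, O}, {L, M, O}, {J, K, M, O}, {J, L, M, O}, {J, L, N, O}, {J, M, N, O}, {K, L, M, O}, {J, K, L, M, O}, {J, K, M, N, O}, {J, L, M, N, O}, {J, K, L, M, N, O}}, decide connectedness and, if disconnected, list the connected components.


(X, τ) is disconnected; components = [{J, N}, {K, L, M, O}].

Find clopen sets (U ∈ τ with X ∖ U ∈ τ):
  U = ∅, X ∖ U = {J, K, L, M, N, O} — both open, so U is clopen.
  U = {J, N}, X ∖ U = {K, L, M, O} — both open, so U is clopen.
  U = {K, L, M, O}, X ∖ U = {J, N} — both open, so U is clopen.
  U = {J, K, L, M, N, O}, X ∖ U = ∅ — both open, so U is clopen.
Nontrivial clopen(s) exist: e.g. {K, L, M, O}. So (X, τ) is disconnected.
Compute connected components by grouping points that agree on all clopens:
  component: {J, N}
  component: {K, L, M, O}


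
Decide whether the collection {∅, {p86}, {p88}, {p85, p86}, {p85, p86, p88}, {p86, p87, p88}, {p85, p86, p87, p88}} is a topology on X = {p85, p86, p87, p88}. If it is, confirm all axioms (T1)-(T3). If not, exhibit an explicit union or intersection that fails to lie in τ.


τ is NOT a topology on X.

Axiom (T1): ∅ ∈ τ? Yes; X ∈ τ? Yes.
Axiom (T2/T3): check pairwise unions and intersections of members of τ.
Counterexample for (T2): {p86} ∪ {p88} = {p86, p88} ∉ τ. Therefore τ is NOT a topology.


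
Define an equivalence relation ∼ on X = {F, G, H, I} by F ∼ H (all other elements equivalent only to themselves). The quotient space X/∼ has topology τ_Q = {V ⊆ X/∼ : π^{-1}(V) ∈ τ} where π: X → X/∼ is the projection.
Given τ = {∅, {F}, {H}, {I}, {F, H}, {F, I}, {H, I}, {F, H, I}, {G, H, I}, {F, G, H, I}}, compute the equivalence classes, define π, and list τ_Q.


X/∼ = {[F=H], [G], [I]}; |τ_Q| = 5.

Equivalence classes: [F=H], [G], [I].
Quotient map π: X → X/∼ sends F ↦ [F=H], G ↦ [G], H ↦ [F=H], I ↦ [I].
For each subset V ⊆ X/∼, compute π^{-1}(V) ⊆ X and check whether π^{-1}(V) ∈ τ. V is open in τ_Q iff π^{-1}(V) ∈ τ.
  V = {}: π^{-1}(V) = ∅ ∈ τ ✓.
  V = {[F=H]}: π^{-1}(V) = {F, H} ∈ τ ✓.
  V = {[G]}: π^{-1}(V) = {G} ∉ τ ✗.
  V = {[F=H], [G]}: π^{-1}(V) = {F, G, H} ∉ τ ✗.
  V = {[I]}: π^{-1}(V) = {I} ∈ τ ✓.
  V = {[F=H], [I]}: π^{-1}(V) = {F, H, I} ∈ τ ✓.
  V = {[G], [I]}: π^{-1}(V) = {G, I} ∉ τ ✗.
  V = {[F=H], [G], [I]}: π^{-1}(V) = {F, G, H, I} ∈ τ ✓.
Open sets in the quotient: τ_Q = {{}, {[F=H]}, {[I]}, {[F=H], [I]}, {[F=H], [G], [I]}} (5 elements).


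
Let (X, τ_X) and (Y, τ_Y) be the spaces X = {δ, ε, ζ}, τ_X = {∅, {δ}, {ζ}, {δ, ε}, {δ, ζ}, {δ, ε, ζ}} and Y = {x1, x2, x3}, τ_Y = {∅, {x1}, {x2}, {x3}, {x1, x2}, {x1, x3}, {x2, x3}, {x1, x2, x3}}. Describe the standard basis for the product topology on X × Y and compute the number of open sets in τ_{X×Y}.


Basis B = {∅ × ∅, {δ} × {x1}, {δ} × {x2}, {δ} × {x3}, {ζ} × {x1}, {ζ} × {x2}, {ζ} × {x3}, {δ} × {x1, x2}, {δ} × {x1, x3}, {δ, ε} × {x1}, {δ, ζ} × {x1}, {δ} × {x2, x3}, {δ, ε} × {x2}, {δ, ζ} × {x2}, {δ, ε} × {x3}, {δ, ζ} × {x3}, {ζ} × {x1, x2}, {ζ} × {x1, x3}, {ζ} × {x2, x3}, {δ} × {x1, x2, x3}, {δ, ε, ζ} × {x1}, {δ, ε, ζ} × {x2}, {δ, ε, ζ} × {x3}, {ζ} × {x1, x2, x3}, {δ, ε} × {x1, x2}, {δ, ζ} × {x1, x2}, {δ, ε} × {x1, x3}, {δ, ζ} × {x1, x3}, {δ, ε} × {x2, x3}, {δ, ζ} × {x2, x3}, {δ, ε} × {x1, x2, x3}, {δ, ζ} × {x1, x2, x3}, {δ, ε, ζ} × {x1, x2}, {δ, ε, ζ} × {x1, x3}, {δ, ε, ζ} × {x2, x3}, {δ, ε, ζ} × {x1, x2, x3}}; |τ_{X×Y}| = 216.

Enumerate products U × V with U ∈ τ_X, V ∈ τ_Y (deduplicated):
  ∅ × ∅ = {} (∅)
  {δ} × {x1} = {(δ,x1)}
  {δ} × {x2} = {(δ,x2)}
  {δ} × {x3} = {(δ,x3)}
  {ζ} × {x1} = {(ζ,x1)}
  {ζ} × {x2} = {(ζ,x2)}
  {ζ} × {x3} = {(ζ,x3)}
  {δ} × {x1, x2} = {(δ,x1), (δ,x2)}
  {δ} × {x1, x3} = {(δ,x1), (δ,x3)}
  {δ, ε} × {x1} = {(δ,x1), (ε,x1)}
  {δ, ζ} × {x1} = {(δ,x1), (ζ,x1)}
  {δ} × {x2, x3} = {(δ,x2), (δ,x3)}
  {δ, ε} × {x2} = {(δ,x2), (ε,x2)}
  {δ, ζ} × {x2} = {(δ,x2), (ζ,x2)}
  {δ, ε} × {x3} = {(δ,x3), (ε,x3)}
  {δ, ζ} × {x3} = {(δ,x3), (ζ,x3)}
  {ζ} × {x1, x2} = {(ζ,x1), (ζ,x2)}
  {ζ} × {x1, x3} = {(ζ,x1), (ζ,x3)}
  {ζ} × {x2, x3} = {(ζ,x2), (ζ,x3)}
  {δ} × {x1, x2, x3} = {(δ,x1), (δ,x2), (δ,x3)}
  {δ, ε, ζ} × {x1} = {(δ,x1), (ε,x1), (ζ,x1)}
  {δ, ε, ζ} × {x2} = {(δ,x2), (ε,x2), (ζ,x2)}
  {δ, ε, ζ} × {x3} = {(δ,x3), (ε,x3), (ζ,x3)}
  {ζ} × {x1, x2, x3} = {(ζ,x1), (ζ,x2), (ζ,x3)}
  {δ, ε} × {x1, x2} = {(δ,x1), (δ,x2), (ε,x1), (ε,x2)}
  {δ, ζ} × {x1, x2} = {(δ,x1), (δ,x2), (ζ,x1), (ζ,x2)}
  {δ, ε} × {x1, x3} = {(δ,x1), (δ,x3), (ε,x1), (ε,x3)}
  {δ, ζ} × {x1, x3} = {(δ,x1), (δ,x3), (ζ,x1), (ζ,x3)}
  {δ, ε} × {x2, x3} = {(δ,x2), (δ,x3), (ε,x2), (ε,x3)}
  {δ, ζ} × {x2, x3} = {(δ,x2), (δ,x3), (ζ,x2), (ζ,x3)}
  {δ, ε} × {x1, x2, x3} = {(δ,x1), (δ,x2), (δ,x3), (ε,x1), (ε,x2), (ε,x3)}
  {δ, ζ} × {x1, x2, x3} = {(δ,x1), (δ,x2), (δ,x3), (ζ,x1), (ζ,x2), (ζ,x3)}
  {δ, ε, ζ} × {x1, x2} = {(δ,x1), (δ,x2), (ε,x1), (ε,x2), (ζ,x1), (ζ,x2)}
  {δ, ε, ζ} × {x1, x3} = {(δ,x1), (δ,x3), (ε,x1), (ε,x3), (ζ,x1), (ζ,x3)}
  {δ, ε, ζ} × {x2, x3} = {(δ,x2), (δ,x3), (ε,x2), (ε,x3), (ζ,x2), (ζ,x3)}
  {δ, ε, ζ} × {x1, x2, x3} = {(δ,x1), (δ,x2), (δ,x3), (ε,x1), (ε,x2), (ε,x3), (ζ,x1), (ζ,x2), (ζ,x3)}
These 36 distinct sets form the basis B.
Close under arbitrary unions to get τ_{X×Y}; counting gives |τ_{X×Y}| = 216.


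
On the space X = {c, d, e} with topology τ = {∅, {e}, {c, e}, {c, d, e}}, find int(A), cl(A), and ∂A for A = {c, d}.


int(A) = ∅, cl(A) = {c, d}, ∂A = {c, d}.

Closed sets in (X, τ) are complements of opens:
  closed(X, τ) = {∅, {d}, {c, d}, {c, d, e}}.
int(A) = ⋃ {U ∈ τ : U ⊆ A}. Opens contained in A: ∅.
Taking the union of these: int(A) = ∅.
cl(A) = ⋂ {C closed : A ⊆ C}. Closed sets containing A: {c, d}, {c, d, e}.
Intersecting these: cl(A) = {c, d}.
∂A = cl(A) ∖ int(A) = {c, d} ∖ ∅ = {c, d}.


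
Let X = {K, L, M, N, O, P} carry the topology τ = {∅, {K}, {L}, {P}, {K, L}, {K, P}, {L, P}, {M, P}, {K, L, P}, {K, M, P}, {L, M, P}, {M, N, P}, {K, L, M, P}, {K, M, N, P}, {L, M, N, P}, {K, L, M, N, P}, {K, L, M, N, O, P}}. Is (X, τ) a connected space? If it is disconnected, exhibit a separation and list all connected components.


(X, τ) is connected.

Find clopen sets (U ∈ τ with X ∖ U ∈ τ):
  U = ∅, X ∖ U = {K, L, M, N, O, P} — both open, so U is clopen.
  U = {K, L, M, N, O, P}, X ∖ U = ∅ — both open, so U is clopen.
Only trivial clopens (∅ and X) exist, so (X, τ) is connected.
Compute connected components by grouping points that agree on all clopens:
  component: {K, L, M, N, O, P}


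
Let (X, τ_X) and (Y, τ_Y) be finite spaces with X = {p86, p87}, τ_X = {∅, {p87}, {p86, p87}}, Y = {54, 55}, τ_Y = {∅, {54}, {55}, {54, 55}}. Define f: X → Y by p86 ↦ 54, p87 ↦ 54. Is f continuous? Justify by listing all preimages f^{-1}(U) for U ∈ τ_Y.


f IS continuous.

Compute f^{-1}(U) for each U ∈ τ_Y:
  U = ∅: f^{-1}(U) = ∅ ∈ τ_X ✓.
  U = {54}: f^{-1}(U) = {p86, p87} ∈ τ_X ✓.
  U = {55}: f^{-1}(U) = ∅ ∈ τ_X ✓.
  U = {54, 55}: f^{-1}(U) = {p86, p87} ∈ τ_X ✓.
Every preimage lies in τ_X, so f IS continuous.


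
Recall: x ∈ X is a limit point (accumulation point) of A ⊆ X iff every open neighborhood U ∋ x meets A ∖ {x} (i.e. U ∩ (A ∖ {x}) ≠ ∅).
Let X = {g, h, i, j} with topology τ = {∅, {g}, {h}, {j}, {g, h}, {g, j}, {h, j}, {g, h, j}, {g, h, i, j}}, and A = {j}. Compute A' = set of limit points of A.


A' = {i}

For each x ∈ X, list the open sets U ∈ τ with x ∈ U, then check whether U ∩ (A ∖ {x}) ≠ ∅ for every such U.
  x = g: open {g} ∋ x has {g} ∩ (A ∖ {g}) = ∅, so x is NOT a limit point.
  x = h: open {h} ∋ x has {h} ∩ (A ∖ {h}) = ∅, so x is NOT a limit point.
  x = i: opens ∋ x are {g, h, i, j}; each meets A ∖ {i}, so x IS a limit point.
  x = j: open {j} ∋ x has {j} ∩ (A ∖ {j}) = ∅, so x is NOT a limit point.
Collecting: A' = {i}.


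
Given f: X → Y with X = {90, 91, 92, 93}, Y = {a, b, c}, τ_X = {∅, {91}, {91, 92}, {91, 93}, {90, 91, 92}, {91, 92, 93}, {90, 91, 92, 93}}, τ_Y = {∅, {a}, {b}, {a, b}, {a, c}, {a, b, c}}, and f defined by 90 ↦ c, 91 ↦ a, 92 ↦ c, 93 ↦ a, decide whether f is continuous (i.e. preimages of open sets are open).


f IS continuous.

Compute f^{-1}(U) for each U ∈ τ_Y:
  U = ∅: f^{-1}(U) = ∅ ∈ τ_X ✓.
  U = {a}: f^{-1}(U) = {91, 93} ∈ τ_X ✓.
  U = {b}: f^{-1}(U) = ∅ ∈ τ_X ✓.
  U = {a, b}: f^{-1}(U) = {91, 93} ∈ τ_X ✓.
  U = {a, c}: f^{-1}(U) = {90, 91, 92, 93} ∈ τ_X ✓.
  U = {a, b, c}: f^{-1}(U) = {90, 91, 92, 93} ∈ τ_X ✓.
Every preimage lies in τ_X, so f IS continuous.


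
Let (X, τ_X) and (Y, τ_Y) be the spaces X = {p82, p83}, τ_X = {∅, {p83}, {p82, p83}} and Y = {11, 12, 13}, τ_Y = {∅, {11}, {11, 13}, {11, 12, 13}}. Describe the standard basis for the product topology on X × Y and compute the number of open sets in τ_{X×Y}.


Basis B = {∅ × ∅, {p83} × {11}, {p82, p83} × {11}, {p83} × {11, 13}, {p83} × {11, 12, 13}, {p82, p83} × {11, 13}, {p82, p83} × {11, 12, 13}}; |τ_{X×Y}| = 10.

Enumerate products U × V with U ∈ τ_X, V ∈ τ_Y (deduplicated):
  ∅ × ∅ = {} (∅)
  {p83} × {11} = {(p83,11)}
  {p82, p83} × {11} = {(p82,11), (p83,11)}
  {p83} × {11, 13} = {(p83,11), (p83,13)}
  {p83} × {11, 12, 13} = {(p83,11), (p83,12), (p83,13)}
  {p82, p83} × {11, 13} = {(p82,11), (p82,13), (p83,11), (p83,13)}
  {p82, p83} × {11, 12, 13} = {(p82,11), (p82,12), (p82,13), (p83,11), (p83,12), (p83,13)}
These 7 distinct sets form the basis B.
Close under arbitrary unions to get τ_{X×Y}; counting gives |τ_{X×Y}| = 10.


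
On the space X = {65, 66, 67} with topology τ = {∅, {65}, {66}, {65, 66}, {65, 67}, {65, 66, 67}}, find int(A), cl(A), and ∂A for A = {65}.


int(A) = {65}, cl(A) = {65, 67}, ∂A = {67}.

Closed sets in (X, τ) are complements of opens:
  closed(X, τ) = {∅, {66}, {67}, {65, 67}, {66, 67}, {65, 66, 67}}.
int(A) = ⋃ {U ∈ τ : U ⊆ A}. Opens contained in A: ∅, {65}.
Taking the union of these: int(A) = {65}.
cl(A) = ⋂ {C closed : A ⊆ C}. Closed sets containing A: {65, 67}, {65, 66, 67}.
Intersecting these: cl(A) = {65, 67}.
∂A = cl(A) ∖ int(A) = {65, 67} ∖ {65} = {67}.


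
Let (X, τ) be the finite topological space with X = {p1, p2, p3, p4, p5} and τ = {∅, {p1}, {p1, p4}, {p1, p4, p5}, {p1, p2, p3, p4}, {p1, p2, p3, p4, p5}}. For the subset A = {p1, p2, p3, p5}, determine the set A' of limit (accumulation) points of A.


A' = {p2, p3, p4, p5}

For each x ∈ X, list the open sets U ∈ τ with x ∈ U, then check whether U ∩ (A ∖ {x}) ≠ ∅ for every such U.
  x = p1: open {p1} ∋ x has {p1} ∩ (A ∖ {p1}) = ∅, so x is NOT a limit point.
  x = p2: opens ∋ x are {p1, p2, p3, p4}, {p1, p2, p3, p4, p5}; each meets A ∖ {p2}, so x IS a limit point.
  x = p3: opens ∋ x are {p1, p2, p3, p4}, {p1, p2, p3, p4, p5}; each meets A ∖ {p3}, so x IS a limit point.
  x = p4: opens ∋ x are {p1, p4}, {p1, p4, p5}, {p1, p2, p3, p4}, {p1, p2, p3, p4, p5}; each meets A ∖ {p4}, so x IS a limit point.
  x = p5: opens ∋ x are {p1, p4, p5}, {p1, p2, p3, p4, p5}; each meets A ∖ {p5}, so x IS a limit point.
Collecting: A' = {p2, p3, p4, p5}.


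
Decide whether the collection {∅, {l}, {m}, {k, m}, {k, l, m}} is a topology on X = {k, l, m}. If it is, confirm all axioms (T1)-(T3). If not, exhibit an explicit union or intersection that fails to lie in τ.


τ is NOT a topology on X.

Axiom (T1): ∅ ∈ τ? Yes; X ∈ τ? Yes.
Axiom (T2/T3): check pairwise unions and intersections of members of τ.
Counterexample for (T2): {l} ∪ {m} = {l, m} ∉ τ. Therefore τ is NOT a topology.


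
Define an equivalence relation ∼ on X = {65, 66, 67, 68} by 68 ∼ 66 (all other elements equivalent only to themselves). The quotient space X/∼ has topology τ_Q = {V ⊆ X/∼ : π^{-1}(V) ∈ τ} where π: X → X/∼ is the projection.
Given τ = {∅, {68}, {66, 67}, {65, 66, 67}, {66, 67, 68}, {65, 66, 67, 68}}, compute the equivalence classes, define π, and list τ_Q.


X/∼ = {[65], [66=68], [67]}; |τ_Q| = 3.

Equivalence classes: [65], [66=68], [67].
Quotient map π: X → X/∼ sends 65 ↦ [65], 66 ↦ [66=68], 67 ↦ [67], 68 ↦ [66=68].
For each subset V ⊆ X/∼, compute π^{-1}(V) ⊆ X and check whether π^{-1}(V) ∈ τ. V is open in τ_Q iff π^{-1}(V) ∈ τ.
  V = {}: π^{-1}(V) = ∅ ∈ τ ✓.
  V = {[65]}: π^{-1}(V) = {65} ∉ τ ✗.
  V = {[66=68]}: π^{-1}(V) = {66, 68} ∉ τ ✗.
  V = {[65], [66=68]}: π^{-1}(V) = {65, 66, 68} ∉ τ ✗.
  V = {[67]}: π^{-1}(V) = {67} ∉ τ ✗.
  V = {[65], [67]}: π^{-1}(V) = {65, 67} ∉ τ ✗.
  V = {[66=68], [67]}: π^{-1}(V) = {66, 67, 68} ∈ τ ✓.
  V = {[65], [66=68], [67]}: π^{-1}(V) = {65, 66, 67, 68} ∈ τ ✓.
Open sets in the quotient: τ_Q = {{}, {[66=68], [67]}, {[65], [66=68], [67]}} (3 elements).


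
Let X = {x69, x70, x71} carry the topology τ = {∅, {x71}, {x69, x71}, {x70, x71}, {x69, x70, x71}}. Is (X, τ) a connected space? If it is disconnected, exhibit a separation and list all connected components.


(X, τ) is connected.

Find clopen sets (U ∈ τ with X ∖ U ∈ τ):
  U = ∅, X ∖ U = {x69, x70, x71} — both open, so U is clopen.
  U = {x69, x70, x71}, X ∖ U = ∅ — both open, so U is clopen.
Only trivial clopens (∅ and X) exist, so (X, τ) is connected.
Compute connected components by grouping points that agree on all clopens:
  component: {x69, x70, x71}


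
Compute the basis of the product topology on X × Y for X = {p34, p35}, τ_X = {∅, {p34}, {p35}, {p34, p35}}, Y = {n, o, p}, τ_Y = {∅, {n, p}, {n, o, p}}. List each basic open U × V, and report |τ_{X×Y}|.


Basis B = {∅ × ∅, {p34} × {n, p}, {p35} × {n, p}, {p34} × {n, o, p}, {p35} × {n, o, p}, {p34, p35} × {n, p}, {p34, p35} × {n, o, p}}; |τ_{X×Y}| = 9.

Enumerate products U × V with U ∈ τ_X, V ∈ τ_Y (deduplicated):
  ∅ × ∅ = {} (∅)
  {p34} × {n, p} = {(p34,n), (p34,p)}
  {p35} × {n, p} = {(p35,n), (p35,p)}
  {p34} × {n, o, p} = {(p34,n), (p34,o), (p34,p)}
  {p35} × {n, o, p} = {(p35,n), (p35,o), (p35,p)}
  {p34, p35} × {n, p} = {(p34,n), (p34,p), (p35,n), (p35,p)}
  {p34, p35} × {n, o, p} = {(p34,n), (p34,o), (p34,p), (p35,n), (p35,o), (p35,p)}
These 7 distinct sets form the basis B.
Close under arbitrary unions to get τ_{X×Y}; counting gives |τ_{X×Y}| = 9.


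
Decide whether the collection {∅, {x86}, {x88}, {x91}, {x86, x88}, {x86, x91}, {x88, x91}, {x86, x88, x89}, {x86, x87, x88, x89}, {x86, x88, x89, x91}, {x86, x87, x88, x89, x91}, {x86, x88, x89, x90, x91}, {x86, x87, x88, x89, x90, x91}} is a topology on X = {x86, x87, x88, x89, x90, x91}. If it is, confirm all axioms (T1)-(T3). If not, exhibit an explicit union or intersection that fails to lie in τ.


τ is NOT a topology on X.

Axiom (T1): ∅ ∈ τ? Yes; X ∈ τ? Yes.
Axiom (T2/T3): check pairwise unions and intersections of members of τ.
Counterexample for (T2): {x86} ∪ {x88, x91} = {x86, x88, x91} ∉ τ. Therefore τ is NOT a topology.


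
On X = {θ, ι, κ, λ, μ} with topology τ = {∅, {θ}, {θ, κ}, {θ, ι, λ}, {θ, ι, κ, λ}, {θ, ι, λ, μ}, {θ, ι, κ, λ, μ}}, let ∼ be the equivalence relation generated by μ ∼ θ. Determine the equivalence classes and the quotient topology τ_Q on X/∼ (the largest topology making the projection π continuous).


X/∼ = {[θ=μ], [ι], [κ], [λ]}; |τ_Q| = 3.

Equivalence classes: [θ=μ], [ι], [κ], [λ].
Quotient map π: X → X/∼ sends θ ↦ [θ=μ], ι ↦ [ι], κ ↦ [κ], λ ↦ [λ], μ ↦ [θ=μ].
For each subset V ⊆ X/∼, compute π^{-1}(V) ⊆ X and check whether π^{-1}(V) ∈ τ. V is open in τ_Q iff π^{-1}(V) ∈ τ.
  V = {}: π^{-1}(V) = ∅ ∈ τ ✓.
  V = {[θ=μ]}: π^{-1}(V) = {θ, μ} ∉ τ ✗.
  V = {[ι]}: π^{-1}(V) = {ι} ∉ τ ✗.
  V = {[θ=μ], [ι]}: π^{-1}(V) = {θ, ι, μ} ∉ τ ✗.
  V = {[κ]}: π^{-1}(V) = {κ} ∉ τ ✗.
  V = {[θ=μ], [κ]}: π^{-1}(V) = {θ, κ, μ} ∉ τ ✗.
  V = {[ι], [κ]}: π^{-1}(V) = {ι, κ} ∉ τ ✗.
  V = {[θ=μ], [ι], [κ]}: π^{-1}(V) = {θ, ι, κ, μ} ∉ τ ✗.
  V = {[λ]}: π^{-1}(V) = {λ} ∉ τ ✗.
  V = {[θ=μ], [λ]}: π^{-1}(V) = {θ, λ, μ} ∉ τ ✗.
  V = {[ι], [λ]}: π^{-1}(V) = {ι, λ} ∉ τ ✗.
  V = {[θ=μ], [ι], [λ]}: π^{-1}(V) = {θ, ι, λ, μ} ∈ τ ✓.
  V = {[κ], [λ]}: π^{-1}(V) = {κ, λ} ∉ τ ✗.
  V = {[θ=μ], [κ], [λ]}: π^{-1}(V) = {θ, κ, λ, μ} ∉ τ ✗.
  V = {[ι], [κ], [λ]}: π^{-1}(V) = {ι, κ, λ} ∉ τ ✗.
  V = {[θ=μ], [ι], [κ], [λ]}: π^{-1}(V) = {θ, ι, κ, λ, μ} ∈ τ ✓.
Open sets in the quotient: τ_Q = {{}, {[θ=μ], [ι], [λ]}, {[θ=μ], [ι], [κ], [λ]}} (3 elements).


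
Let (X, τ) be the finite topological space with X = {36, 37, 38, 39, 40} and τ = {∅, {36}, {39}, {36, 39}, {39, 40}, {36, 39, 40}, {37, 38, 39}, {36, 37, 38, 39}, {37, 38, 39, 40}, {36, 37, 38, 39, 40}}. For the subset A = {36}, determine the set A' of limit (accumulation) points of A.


A' = ∅

For each x ∈ X, list the open sets U ∈ τ with x ∈ U, then check whether U ∩ (A ∖ {x}) ≠ ∅ for every such U.
  x = 36: open {36} ∋ x has {36} ∩ (A ∖ {36}) = ∅, so x is NOT a limit point.
  x = 37: open {37, 38, 39} ∋ x has {37, 38, 39} ∩ (A ∖ {37}) = ∅, so x is NOT a limit point.
  x = 38: open {37, 38, 39} ∋ x has {37, 38, 39} ∩ (A ∖ {38}) = ∅, so x is NOT a limit point.
  x = 39: open {39} ∋ x has {39} ∩ (A ∖ {39}) = ∅, so x is NOT a limit point.
  x = 40: open {39, 40} ∋ x has {39, 40} ∩ (A ∖ {40}) = ∅, so x is NOT a limit point.
Collecting: A' = ∅.


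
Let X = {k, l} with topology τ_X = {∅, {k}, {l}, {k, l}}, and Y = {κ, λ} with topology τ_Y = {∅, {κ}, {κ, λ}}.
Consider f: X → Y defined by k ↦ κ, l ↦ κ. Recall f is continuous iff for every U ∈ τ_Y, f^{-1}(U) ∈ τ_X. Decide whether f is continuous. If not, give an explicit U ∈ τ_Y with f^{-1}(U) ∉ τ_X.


f IS continuous.

Compute f^{-1}(U) for each U ∈ τ_Y:
  U = ∅: f^{-1}(U) = ∅ ∈ τ_X ✓.
  U = {κ}: f^{-1}(U) = {k, l} ∈ τ_X ✓.
  U = {κ, λ}: f^{-1}(U) = {k, l} ∈ τ_X ✓.
Every preimage lies in τ_X, so f IS continuous.


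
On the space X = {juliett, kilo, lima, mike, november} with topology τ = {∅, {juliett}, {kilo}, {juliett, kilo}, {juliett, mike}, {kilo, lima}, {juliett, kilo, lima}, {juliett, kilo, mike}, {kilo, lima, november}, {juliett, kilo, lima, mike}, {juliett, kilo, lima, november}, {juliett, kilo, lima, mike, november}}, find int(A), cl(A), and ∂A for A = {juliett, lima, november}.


int(A) = {juliett}, cl(A) = {juliett, lima, mike, november}, ∂A = {lima, mike, november}.

Closed sets in (X, τ) are complements of opens:
  closed(X, τ) = {∅, {mike}, {november}, {juliett, mike}, {lima, november}, {mike, november}, {juliett, mike, november}, {kilo, lima, november}, {lima, mike, november}, {juliett, lima, mike, november}, {kilo, lima, mike, november}, {juliett, kilo, lima, mike, november}}.
int(A) = ⋃ {U ∈ τ : U ⊆ A}. Opens contained in A: ∅, {juliett}.
Taking the union of these: int(A) = {juliett}.
cl(A) = ⋂ {C closed : A ⊆ C}. Closed sets containing A: {juliett, lima, mike, november}, {juliett, kilo, lima, mike, november}.
Intersecting these: cl(A) = {juliett, lima, mike, november}.
∂A = cl(A) ∖ int(A) = {juliett, lima, mike, november} ∖ {juliett} = {lima, mike, november}.


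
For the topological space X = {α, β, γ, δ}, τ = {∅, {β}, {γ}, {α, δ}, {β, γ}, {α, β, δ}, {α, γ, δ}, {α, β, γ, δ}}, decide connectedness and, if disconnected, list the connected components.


(X, τ) is disconnected; components = [{β}, {γ}, {α, δ}].

Find clopen sets (U ∈ τ with X ∖ U ∈ τ):
  U = ∅, X ∖ U = {α, β, γ, δ} — both open, so U is clopen.
  U = {β}, X ∖ U = {α, γ, δ} — both open, so U is clopen.
  U = {γ}, X ∖ U = {α, β, δ} — both open, so U is clopen.
  U = {α, δ}, X ∖ U = {β, γ} — both open, so U is clopen.
  U = {β, γ}, X ∖ U = {α, δ} — both open, so U is clopen.
  U = {α, β, δ}, X ∖ U = {γ} — both open, so U is clopen.
  U = {α, γ, δ}, X ∖ U = {β} — both open, so U is clopen.
  U = {α, β, γ, δ}, X ∖ U = ∅ — both open, so U is clopen.
Nontrivial clopen(s) exist: e.g. {α, γ, δ}. So (X, τ) is disconnected.
Compute connected components by grouping points that agree on all clopens:
  component: {β}
  component: {γ}
  component: {α, δ}


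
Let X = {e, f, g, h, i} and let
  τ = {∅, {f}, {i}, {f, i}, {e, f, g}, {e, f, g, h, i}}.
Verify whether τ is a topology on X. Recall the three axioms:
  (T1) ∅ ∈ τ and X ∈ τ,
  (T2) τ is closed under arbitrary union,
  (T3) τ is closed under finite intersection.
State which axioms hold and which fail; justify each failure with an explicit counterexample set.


τ is NOT a topology on X.

Axiom (T1): ∅ ∈ τ? Yes; X ∈ τ? Yes.
Axiom (T2/T3): check pairwise unions and intersections of members of τ.
Counterexample for (T2): {i} ∪ {e, f, g} = {e, f, g, i} ∉ τ. Therefore τ is NOT a topology.
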